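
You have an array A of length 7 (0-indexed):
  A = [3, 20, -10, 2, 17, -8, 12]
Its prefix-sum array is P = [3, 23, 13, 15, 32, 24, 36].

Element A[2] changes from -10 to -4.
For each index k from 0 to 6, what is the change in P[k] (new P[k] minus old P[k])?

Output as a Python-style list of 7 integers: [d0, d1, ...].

Answer: [0, 0, 6, 6, 6, 6, 6]

Derivation:
Element change: A[2] -10 -> -4, delta = 6
For k < 2: P[k] unchanged, delta_P[k] = 0
For k >= 2: P[k] shifts by exactly 6
Delta array: [0, 0, 6, 6, 6, 6, 6]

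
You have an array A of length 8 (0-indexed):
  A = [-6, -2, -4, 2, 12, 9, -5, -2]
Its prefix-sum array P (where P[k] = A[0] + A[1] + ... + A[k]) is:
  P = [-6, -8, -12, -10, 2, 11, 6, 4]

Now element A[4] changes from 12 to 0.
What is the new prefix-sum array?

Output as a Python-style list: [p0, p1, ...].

Change: A[4] 12 -> 0, delta = -12
P[k] for k < 4: unchanged (A[4] not included)
P[k] for k >= 4: shift by delta = -12
  P[0] = -6 + 0 = -6
  P[1] = -8 + 0 = -8
  P[2] = -12 + 0 = -12
  P[3] = -10 + 0 = -10
  P[4] = 2 + -12 = -10
  P[5] = 11 + -12 = -1
  P[6] = 6 + -12 = -6
  P[7] = 4 + -12 = -8

Answer: [-6, -8, -12, -10, -10, -1, -6, -8]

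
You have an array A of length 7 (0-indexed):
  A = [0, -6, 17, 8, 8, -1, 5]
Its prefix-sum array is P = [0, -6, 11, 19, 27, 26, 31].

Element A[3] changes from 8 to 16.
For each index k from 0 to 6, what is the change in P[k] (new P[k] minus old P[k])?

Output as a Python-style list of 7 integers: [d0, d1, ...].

Answer: [0, 0, 0, 8, 8, 8, 8]

Derivation:
Element change: A[3] 8 -> 16, delta = 8
For k < 3: P[k] unchanged, delta_P[k] = 0
For k >= 3: P[k] shifts by exactly 8
Delta array: [0, 0, 0, 8, 8, 8, 8]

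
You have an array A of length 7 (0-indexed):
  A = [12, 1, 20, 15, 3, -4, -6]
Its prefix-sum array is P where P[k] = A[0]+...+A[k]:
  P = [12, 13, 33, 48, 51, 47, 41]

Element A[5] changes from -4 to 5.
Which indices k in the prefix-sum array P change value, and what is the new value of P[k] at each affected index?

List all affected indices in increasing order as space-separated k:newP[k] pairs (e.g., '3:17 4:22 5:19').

P[k] = A[0] + ... + A[k]
P[k] includes A[5] iff k >= 5
Affected indices: 5, 6, ..., 6; delta = 9
  P[5]: 47 + 9 = 56
  P[6]: 41 + 9 = 50

Answer: 5:56 6:50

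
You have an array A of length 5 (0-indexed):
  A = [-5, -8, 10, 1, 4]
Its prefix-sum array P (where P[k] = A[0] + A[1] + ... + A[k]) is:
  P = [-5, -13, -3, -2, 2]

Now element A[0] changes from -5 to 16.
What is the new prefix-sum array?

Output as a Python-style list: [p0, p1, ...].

Answer: [16, 8, 18, 19, 23]

Derivation:
Change: A[0] -5 -> 16, delta = 21
P[k] for k < 0: unchanged (A[0] not included)
P[k] for k >= 0: shift by delta = 21
  P[0] = -5 + 21 = 16
  P[1] = -13 + 21 = 8
  P[2] = -3 + 21 = 18
  P[3] = -2 + 21 = 19
  P[4] = 2 + 21 = 23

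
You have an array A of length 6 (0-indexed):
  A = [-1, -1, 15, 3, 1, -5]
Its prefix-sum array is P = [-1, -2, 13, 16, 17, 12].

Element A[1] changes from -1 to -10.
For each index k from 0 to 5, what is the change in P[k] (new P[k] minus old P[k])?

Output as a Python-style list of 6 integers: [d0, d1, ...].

Answer: [0, -9, -9, -9, -9, -9]

Derivation:
Element change: A[1] -1 -> -10, delta = -9
For k < 1: P[k] unchanged, delta_P[k] = 0
For k >= 1: P[k] shifts by exactly -9
Delta array: [0, -9, -9, -9, -9, -9]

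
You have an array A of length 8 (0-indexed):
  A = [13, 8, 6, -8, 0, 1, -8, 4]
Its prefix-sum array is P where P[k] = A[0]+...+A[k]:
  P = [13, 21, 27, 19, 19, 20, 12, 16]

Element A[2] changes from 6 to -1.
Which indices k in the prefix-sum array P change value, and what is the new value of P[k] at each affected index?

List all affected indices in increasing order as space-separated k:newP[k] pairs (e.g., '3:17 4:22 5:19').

P[k] = A[0] + ... + A[k]
P[k] includes A[2] iff k >= 2
Affected indices: 2, 3, ..., 7; delta = -7
  P[2]: 27 + -7 = 20
  P[3]: 19 + -7 = 12
  P[4]: 19 + -7 = 12
  P[5]: 20 + -7 = 13
  P[6]: 12 + -7 = 5
  P[7]: 16 + -7 = 9

Answer: 2:20 3:12 4:12 5:13 6:5 7:9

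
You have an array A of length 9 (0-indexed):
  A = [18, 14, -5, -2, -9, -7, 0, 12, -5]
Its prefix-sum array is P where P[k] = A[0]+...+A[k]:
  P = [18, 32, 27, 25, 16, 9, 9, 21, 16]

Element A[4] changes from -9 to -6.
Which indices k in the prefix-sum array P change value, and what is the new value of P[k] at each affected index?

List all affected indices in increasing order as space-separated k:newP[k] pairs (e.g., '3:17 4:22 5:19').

Answer: 4:19 5:12 6:12 7:24 8:19

Derivation:
P[k] = A[0] + ... + A[k]
P[k] includes A[4] iff k >= 4
Affected indices: 4, 5, ..., 8; delta = 3
  P[4]: 16 + 3 = 19
  P[5]: 9 + 3 = 12
  P[6]: 9 + 3 = 12
  P[7]: 21 + 3 = 24
  P[8]: 16 + 3 = 19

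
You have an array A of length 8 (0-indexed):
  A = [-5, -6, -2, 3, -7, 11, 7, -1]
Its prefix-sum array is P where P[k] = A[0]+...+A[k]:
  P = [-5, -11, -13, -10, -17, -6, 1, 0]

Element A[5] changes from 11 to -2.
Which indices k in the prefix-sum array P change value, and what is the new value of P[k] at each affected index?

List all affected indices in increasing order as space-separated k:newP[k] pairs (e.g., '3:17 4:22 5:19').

Answer: 5:-19 6:-12 7:-13

Derivation:
P[k] = A[0] + ... + A[k]
P[k] includes A[5] iff k >= 5
Affected indices: 5, 6, ..., 7; delta = -13
  P[5]: -6 + -13 = -19
  P[6]: 1 + -13 = -12
  P[7]: 0 + -13 = -13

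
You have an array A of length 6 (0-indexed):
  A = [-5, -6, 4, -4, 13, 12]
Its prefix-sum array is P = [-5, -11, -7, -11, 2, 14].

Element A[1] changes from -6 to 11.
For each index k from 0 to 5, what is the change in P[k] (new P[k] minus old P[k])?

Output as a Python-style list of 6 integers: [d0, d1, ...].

Element change: A[1] -6 -> 11, delta = 17
For k < 1: P[k] unchanged, delta_P[k] = 0
For k >= 1: P[k] shifts by exactly 17
Delta array: [0, 17, 17, 17, 17, 17]

Answer: [0, 17, 17, 17, 17, 17]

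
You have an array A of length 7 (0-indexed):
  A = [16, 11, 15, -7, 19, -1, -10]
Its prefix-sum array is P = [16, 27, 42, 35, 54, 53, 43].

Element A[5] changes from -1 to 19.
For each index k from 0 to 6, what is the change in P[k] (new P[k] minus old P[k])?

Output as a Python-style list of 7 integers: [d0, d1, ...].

Answer: [0, 0, 0, 0, 0, 20, 20]

Derivation:
Element change: A[5] -1 -> 19, delta = 20
For k < 5: P[k] unchanged, delta_P[k] = 0
For k >= 5: P[k] shifts by exactly 20
Delta array: [0, 0, 0, 0, 0, 20, 20]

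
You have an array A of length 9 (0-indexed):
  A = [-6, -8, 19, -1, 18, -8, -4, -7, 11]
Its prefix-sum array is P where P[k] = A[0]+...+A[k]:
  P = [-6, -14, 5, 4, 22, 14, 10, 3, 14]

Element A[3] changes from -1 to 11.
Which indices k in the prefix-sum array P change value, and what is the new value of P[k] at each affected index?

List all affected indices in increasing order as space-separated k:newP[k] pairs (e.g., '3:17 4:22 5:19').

Answer: 3:16 4:34 5:26 6:22 7:15 8:26

Derivation:
P[k] = A[0] + ... + A[k]
P[k] includes A[3] iff k >= 3
Affected indices: 3, 4, ..., 8; delta = 12
  P[3]: 4 + 12 = 16
  P[4]: 22 + 12 = 34
  P[5]: 14 + 12 = 26
  P[6]: 10 + 12 = 22
  P[7]: 3 + 12 = 15
  P[8]: 14 + 12 = 26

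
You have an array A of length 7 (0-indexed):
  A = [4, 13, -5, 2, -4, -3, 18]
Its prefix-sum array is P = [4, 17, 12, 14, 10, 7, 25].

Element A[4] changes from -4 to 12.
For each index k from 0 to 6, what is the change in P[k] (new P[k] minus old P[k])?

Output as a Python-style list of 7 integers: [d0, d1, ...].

Answer: [0, 0, 0, 0, 16, 16, 16]

Derivation:
Element change: A[4] -4 -> 12, delta = 16
For k < 4: P[k] unchanged, delta_P[k] = 0
For k >= 4: P[k] shifts by exactly 16
Delta array: [0, 0, 0, 0, 16, 16, 16]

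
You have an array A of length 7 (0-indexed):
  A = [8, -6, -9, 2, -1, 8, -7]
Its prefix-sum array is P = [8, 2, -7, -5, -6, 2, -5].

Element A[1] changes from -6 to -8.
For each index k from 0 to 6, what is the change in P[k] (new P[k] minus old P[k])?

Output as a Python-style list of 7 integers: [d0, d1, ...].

Answer: [0, -2, -2, -2, -2, -2, -2]

Derivation:
Element change: A[1] -6 -> -8, delta = -2
For k < 1: P[k] unchanged, delta_P[k] = 0
For k >= 1: P[k] shifts by exactly -2
Delta array: [0, -2, -2, -2, -2, -2, -2]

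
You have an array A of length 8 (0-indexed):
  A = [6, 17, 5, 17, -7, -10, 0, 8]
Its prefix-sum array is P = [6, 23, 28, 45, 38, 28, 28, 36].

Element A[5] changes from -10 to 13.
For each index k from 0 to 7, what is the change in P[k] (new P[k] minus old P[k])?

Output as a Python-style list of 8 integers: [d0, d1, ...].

Answer: [0, 0, 0, 0, 0, 23, 23, 23]

Derivation:
Element change: A[5] -10 -> 13, delta = 23
For k < 5: P[k] unchanged, delta_P[k] = 0
For k >= 5: P[k] shifts by exactly 23
Delta array: [0, 0, 0, 0, 0, 23, 23, 23]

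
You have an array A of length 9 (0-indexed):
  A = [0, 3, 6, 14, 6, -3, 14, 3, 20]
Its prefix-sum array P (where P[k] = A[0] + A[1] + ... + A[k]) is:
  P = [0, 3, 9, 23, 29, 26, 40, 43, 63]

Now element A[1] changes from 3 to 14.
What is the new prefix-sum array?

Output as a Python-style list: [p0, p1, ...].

Change: A[1] 3 -> 14, delta = 11
P[k] for k < 1: unchanged (A[1] not included)
P[k] for k >= 1: shift by delta = 11
  P[0] = 0 + 0 = 0
  P[1] = 3 + 11 = 14
  P[2] = 9 + 11 = 20
  P[3] = 23 + 11 = 34
  P[4] = 29 + 11 = 40
  P[5] = 26 + 11 = 37
  P[6] = 40 + 11 = 51
  P[7] = 43 + 11 = 54
  P[8] = 63 + 11 = 74

Answer: [0, 14, 20, 34, 40, 37, 51, 54, 74]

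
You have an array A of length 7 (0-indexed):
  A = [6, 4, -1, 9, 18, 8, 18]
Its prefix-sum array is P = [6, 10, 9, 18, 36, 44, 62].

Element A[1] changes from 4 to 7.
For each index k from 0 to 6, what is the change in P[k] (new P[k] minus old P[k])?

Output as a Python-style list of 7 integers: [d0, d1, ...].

Element change: A[1] 4 -> 7, delta = 3
For k < 1: P[k] unchanged, delta_P[k] = 0
For k >= 1: P[k] shifts by exactly 3
Delta array: [0, 3, 3, 3, 3, 3, 3]

Answer: [0, 3, 3, 3, 3, 3, 3]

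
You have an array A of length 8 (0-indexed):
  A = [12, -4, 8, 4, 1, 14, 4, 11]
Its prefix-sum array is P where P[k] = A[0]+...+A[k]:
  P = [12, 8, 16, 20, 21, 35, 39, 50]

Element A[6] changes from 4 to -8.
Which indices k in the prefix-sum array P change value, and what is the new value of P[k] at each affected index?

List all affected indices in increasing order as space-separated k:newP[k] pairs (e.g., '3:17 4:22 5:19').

P[k] = A[0] + ... + A[k]
P[k] includes A[6] iff k >= 6
Affected indices: 6, 7, ..., 7; delta = -12
  P[6]: 39 + -12 = 27
  P[7]: 50 + -12 = 38

Answer: 6:27 7:38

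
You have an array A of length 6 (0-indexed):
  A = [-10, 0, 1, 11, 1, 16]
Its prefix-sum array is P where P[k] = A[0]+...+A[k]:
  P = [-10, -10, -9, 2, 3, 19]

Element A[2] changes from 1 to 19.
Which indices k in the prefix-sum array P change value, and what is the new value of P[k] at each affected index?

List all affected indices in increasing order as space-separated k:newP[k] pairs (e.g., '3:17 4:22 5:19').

P[k] = A[0] + ... + A[k]
P[k] includes A[2] iff k >= 2
Affected indices: 2, 3, ..., 5; delta = 18
  P[2]: -9 + 18 = 9
  P[3]: 2 + 18 = 20
  P[4]: 3 + 18 = 21
  P[5]: 19 + 18 = 37

Answer: 2:9 3:20 4:21 5:37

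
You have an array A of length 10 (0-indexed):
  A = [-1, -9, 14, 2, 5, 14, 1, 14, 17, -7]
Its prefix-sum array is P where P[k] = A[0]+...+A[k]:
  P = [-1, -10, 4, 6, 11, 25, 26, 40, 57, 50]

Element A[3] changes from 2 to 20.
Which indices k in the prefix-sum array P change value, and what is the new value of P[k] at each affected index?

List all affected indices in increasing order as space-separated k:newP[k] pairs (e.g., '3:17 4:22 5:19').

Answer: 3:24 4:29 5:43 6:44 7:58 8:75 9:68

Derivation:
P[k] = A[0] + ... + A[k]
P[k] includes A[3] iff k >= 3
Affected indices: 3, 4, ..., 9; delta = 18
  P[3]: 6 + 18 = 24
  P[4]: 11 + 18 = 29
  P[5]: 25 + 18 = 43
  P[6]: 26 + 18 = 44
  P[7]: 40 + 18 = 58
  P[8]: 57 + 18 = 75
  P[9]: 50 + 18 = 68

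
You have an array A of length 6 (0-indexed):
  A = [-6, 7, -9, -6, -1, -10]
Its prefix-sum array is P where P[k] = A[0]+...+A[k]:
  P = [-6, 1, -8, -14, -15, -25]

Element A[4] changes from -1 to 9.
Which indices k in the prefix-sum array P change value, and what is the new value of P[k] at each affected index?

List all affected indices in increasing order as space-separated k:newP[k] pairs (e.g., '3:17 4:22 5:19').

Answer: 4:-5 5:-15

Derivation:
P[k] = A[0] + ... + A[k]
P[k] includes A[4] iff k >= 4
Affected indices: 4, 5, ..., 5; delta = 10
  P[4]: -15 + 10 = -5
  P[5]: -25 + 10 = -15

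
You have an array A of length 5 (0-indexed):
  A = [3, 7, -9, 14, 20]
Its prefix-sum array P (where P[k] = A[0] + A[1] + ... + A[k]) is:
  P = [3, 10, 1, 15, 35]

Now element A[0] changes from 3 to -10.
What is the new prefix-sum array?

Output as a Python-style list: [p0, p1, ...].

Change: A[0] 3 -> -10, delta = -13
P[k] for k < 0: unchanged (A[0] not included)
P[k] for k >= 0: shift by delta = -13
  P[0] = 3 + -13 = -10
  P[1] = 10 + -13 = -3
  P[2] = 1 + -13 = -12
  P[3] = 15 + -13 = 2
  P[4] = 35 + -13 = 22

Answer: [-10, -3, -12, 2, 22]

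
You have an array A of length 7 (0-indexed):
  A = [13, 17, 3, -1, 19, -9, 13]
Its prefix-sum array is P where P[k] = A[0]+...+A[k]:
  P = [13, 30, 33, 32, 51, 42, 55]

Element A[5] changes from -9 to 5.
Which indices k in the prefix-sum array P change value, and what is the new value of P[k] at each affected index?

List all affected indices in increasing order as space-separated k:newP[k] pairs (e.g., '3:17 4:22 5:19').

P[k] = A[0] + ... + A[k]
P[k] includes A[5] iff k >= 5
Affected indices: 5, 6, ..., 6; delta = 14
  P[5]: 42 + 14 = 56
  P[6]: 55 + 14 = 69

Answer: 5:56 6:69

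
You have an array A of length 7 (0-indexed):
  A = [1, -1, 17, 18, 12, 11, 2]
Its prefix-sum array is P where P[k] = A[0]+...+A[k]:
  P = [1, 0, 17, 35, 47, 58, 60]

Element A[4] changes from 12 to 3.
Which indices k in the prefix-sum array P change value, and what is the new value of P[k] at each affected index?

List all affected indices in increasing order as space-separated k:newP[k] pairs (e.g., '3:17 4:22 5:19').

Answer: 4:38 5:49 6:51

Derivation:
P[k] = A[0] + ... + A[k]
P[k] includes A[4] iff k >= 4
Affected indices: 4, 5, ..., 6; delta = -9
  P[4]: 47 + -9 = 38
  P[5]: 58 + -9 = 49
  P[6]: 60 + -9 = 51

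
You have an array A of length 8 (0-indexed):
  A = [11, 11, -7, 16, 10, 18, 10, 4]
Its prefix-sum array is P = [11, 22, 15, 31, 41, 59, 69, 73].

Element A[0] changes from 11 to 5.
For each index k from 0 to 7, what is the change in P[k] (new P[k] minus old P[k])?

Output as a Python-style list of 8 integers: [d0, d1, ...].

Element change: A[0] 11 -> 5, delta = -6
For k < 0: P[k] unchanged, delta_P[k] = 0
For k >= 0: P[k] shifts by exactly -6
Delta array: [-6, -6, -6, -6, -6, -6, -6, -6]

Answer: [-6, -6, -6, -6, -6, -6, -6, -6]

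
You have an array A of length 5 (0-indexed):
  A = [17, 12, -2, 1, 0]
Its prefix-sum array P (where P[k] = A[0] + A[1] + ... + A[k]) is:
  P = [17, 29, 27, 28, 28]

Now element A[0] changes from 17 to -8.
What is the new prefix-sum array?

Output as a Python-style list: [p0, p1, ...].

Change: A[0] 17 -> -8, delta = -25
P[k] for k < 0: unchanged (A[0] not included)
P[k] for k >= 0: shift by delta = -25
  P[0] = 17 + -25 = -8
  P[1] = 29 + -25 = 4
  P[2] = 27 + -25 = 2
  P[3] = 28 + -25 = 3
  P[4] = 28 + -25 = 3

Answer: [-8, 4, 2, 3, 3]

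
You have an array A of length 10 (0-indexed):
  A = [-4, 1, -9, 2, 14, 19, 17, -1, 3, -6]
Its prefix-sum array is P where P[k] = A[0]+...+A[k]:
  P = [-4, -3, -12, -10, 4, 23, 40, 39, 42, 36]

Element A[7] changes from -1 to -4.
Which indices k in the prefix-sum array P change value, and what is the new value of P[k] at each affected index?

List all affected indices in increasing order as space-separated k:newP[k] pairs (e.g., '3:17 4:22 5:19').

Answer: 7:36 8:39 9:33

Derivation:
P[k] = A[0] + ... + A[k]
P[k] includes A[7] iff k >= 7
Affected indices: 7, 8, ..., 9; delta = -3
  P[7]: 39 + -3 = 36
  P[8]: 42 + -3 = 39
  P[9]: 36 + -3 = 33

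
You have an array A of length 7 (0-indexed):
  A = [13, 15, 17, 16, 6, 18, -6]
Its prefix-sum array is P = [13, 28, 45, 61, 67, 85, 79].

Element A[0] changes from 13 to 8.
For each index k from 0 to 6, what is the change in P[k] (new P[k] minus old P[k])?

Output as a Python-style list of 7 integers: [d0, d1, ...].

Element change: A[0] 13 -> 8, delta = -5
For k < 0: P[k] unchanged, delta_P[k] = 0
For k >= 0: P[k] shifts by exactly -5
Delta array: [-5, -5, -5, -5, -5, -5, -5]

Answer: [-5, -5, -5, -5, -5, -5, -5]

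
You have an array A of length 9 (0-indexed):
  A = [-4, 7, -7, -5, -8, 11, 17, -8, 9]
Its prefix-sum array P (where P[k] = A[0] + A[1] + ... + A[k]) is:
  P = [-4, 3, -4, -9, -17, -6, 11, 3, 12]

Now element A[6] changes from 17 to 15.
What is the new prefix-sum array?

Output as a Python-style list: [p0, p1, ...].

Answer: [-4, 3, -4, -9, -17, -6, 9, 1, 10]

Derivation:
Change: A[6] 17 -> 15, delta = -2
P[k] for k < 6: unchanged (A[6] not included)
P[k] for k >= 6: shift by delta = -2
  P[0] = -4 + 0 = -4
  P[1] = 3 + 0 = 3
  P[2] = -4 + 0 = -4
  P[3] = -9 + 0 = -9
  P[4] = -17 + 0 = -17
  P[5] = -6 + 0 = -6
  P[6] = 11 + -2 = 9
  P[7] = 3 + -2 = 1
  P[8] = 12 + -2 = 10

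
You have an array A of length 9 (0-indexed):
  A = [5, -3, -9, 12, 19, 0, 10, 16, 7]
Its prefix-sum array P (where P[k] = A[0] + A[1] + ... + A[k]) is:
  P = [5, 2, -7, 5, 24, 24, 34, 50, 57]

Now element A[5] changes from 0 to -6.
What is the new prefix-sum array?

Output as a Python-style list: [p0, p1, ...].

Change: A[5] 0 -> -6, delta = -6
P[k] for k < 5: unchanged (A[5] not included)
P[k] for k >= 5: shift by delta = -6
  P[0] = 5 + 0 = 5
  P[1] = 2 + 0 = 2
  P[2] = -7 + 0 = -7
  P[3] = 5 + 0 = 5
  P[4] = 24 + 0 = 24
  P[5] = 24 + -6 = 18
  P[6] = 34 + -6 = 28
  P[7] = 50 + -6 = 44
  P[8] = 57 + -6 = 51

Answer: [5, 2, -7, 5, 24, 18, 28, 44, 51]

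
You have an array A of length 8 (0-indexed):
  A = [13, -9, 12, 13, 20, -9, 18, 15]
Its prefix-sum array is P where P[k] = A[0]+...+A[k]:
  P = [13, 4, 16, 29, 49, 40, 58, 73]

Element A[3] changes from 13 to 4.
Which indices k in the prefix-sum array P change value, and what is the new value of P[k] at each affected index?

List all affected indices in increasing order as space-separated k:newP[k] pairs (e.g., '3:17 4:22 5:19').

P[k] = A[0] + ... + A[k]
P[k] includes A[3] iff k >= 3
Affected indices: 3, 4, ..., 7; delta = -9
  P[3]: 29 + -9 = 20
  P[4]: 49 + -9 = 40
  P[5]: 40 + -9 = 31
  P[6]: 58 + -9 = 49
  P[7]: 73 + -9 = 64

Answer: 3:20 4:40 5:31 6:49 7:64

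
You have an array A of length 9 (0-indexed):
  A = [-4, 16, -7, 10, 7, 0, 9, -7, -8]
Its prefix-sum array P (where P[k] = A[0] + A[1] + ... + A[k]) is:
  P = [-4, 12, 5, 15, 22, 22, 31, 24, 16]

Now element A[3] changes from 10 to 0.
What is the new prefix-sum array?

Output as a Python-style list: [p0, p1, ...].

Change: A[3] 10 -> 0, delta = -10
P[k] for k < 3: unchanged (A[3] not included)
P[k] for k >= 3: shift by delta = -10
  P[0] = -4 + 0 = -4
  P[1] = 12 + 0 = 12
  P[2] = 5 + 0 = 5
  P[3] = 15 + -10 = 5
  P[4] = 22 + -10 = 12
  P[5] = 22 + -10 = 12
  P[6] = 31 + -10 = 21
  P[7] = 24 + -10 = 14
  P[8] = 16 + -10 = 6

Answer: [-4, 12, 5, 5, 12, 12, 21, 14, 6]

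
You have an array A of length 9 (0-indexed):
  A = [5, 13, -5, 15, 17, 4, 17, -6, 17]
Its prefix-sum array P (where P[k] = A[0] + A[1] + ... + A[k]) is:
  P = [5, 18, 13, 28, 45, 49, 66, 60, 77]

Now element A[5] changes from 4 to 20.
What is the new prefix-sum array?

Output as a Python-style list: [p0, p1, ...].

Answer: [5, 18, 13, 28, 45, 65, 82, 76, 93]

Derivation:
Change: A[5] 4 -> 20, delta = 16
P[k] for k < 5: unchanged (A[5] not included)
P[k] for k >= 5: shift by delta = 16
  P[0] = 5 + 0 = 5
  P[1] = 18 + 0 = 18
  P[2] = 13 + 0 = 13
  P[3] = 28 + 0 = 28
  P[4] = 45 + 0 = 45
  P[5] = 49 + 16 = 65
  P[6] = 66 + 16 = 82
  P[7] = 60 + 16 = 76
  P[8] = 77 + 16 = 93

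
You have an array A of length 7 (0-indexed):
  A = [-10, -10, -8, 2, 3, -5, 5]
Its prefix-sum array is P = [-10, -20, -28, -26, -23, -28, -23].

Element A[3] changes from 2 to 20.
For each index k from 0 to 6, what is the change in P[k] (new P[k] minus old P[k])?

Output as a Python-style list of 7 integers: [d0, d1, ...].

Answer: [0, 0, 0, 18, 18, 18, 18]

Derivation:
Element change: A[3] 2 -> 20, delta = 18
For k < 3: P[k] unchanged, delta_P[k] = 0
For k >= 3: P[k] shifts by exactly 18
Delta array: [0, 0, 0, 18, 18, 18, 18]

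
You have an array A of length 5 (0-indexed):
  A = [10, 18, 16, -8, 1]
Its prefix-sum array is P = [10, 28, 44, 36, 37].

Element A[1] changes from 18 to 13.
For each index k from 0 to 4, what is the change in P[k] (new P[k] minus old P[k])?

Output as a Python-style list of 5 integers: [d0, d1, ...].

Element change: A[1] 18 -> 13, delta = -5
For k < 1: P[k] unchanged, delta_P[k] = 0
For k >= 1: P[k] shifts by exactly -5
Delta array: [0, -5, -5, -5, -5]

Answer: [0, -5, -5, -5, -5]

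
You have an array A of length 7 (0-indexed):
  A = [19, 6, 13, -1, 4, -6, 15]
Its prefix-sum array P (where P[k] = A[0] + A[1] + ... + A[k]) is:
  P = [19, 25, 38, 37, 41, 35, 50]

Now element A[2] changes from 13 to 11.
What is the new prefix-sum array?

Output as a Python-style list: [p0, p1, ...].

Answer: [19, 25, 36, 35, 39, 33, 48]

Derivation:
Change: A[2] 13 -> 11, delta = -2
P[k] for k < 2: unchanged (A[2] not included)
P[k] for k >= 2: shift by delta = -2
  P[0] = 19 + 0 = 19
  P[1] = 25 + 0 = 25
  P[2] = 38 + -2 = 36
  P[3] = 37 + -2 = 35
  P[4] = 41 + -2 = 39
  P[5] = 35 + -2 = 33
  P[6] = 50 + -2 = 48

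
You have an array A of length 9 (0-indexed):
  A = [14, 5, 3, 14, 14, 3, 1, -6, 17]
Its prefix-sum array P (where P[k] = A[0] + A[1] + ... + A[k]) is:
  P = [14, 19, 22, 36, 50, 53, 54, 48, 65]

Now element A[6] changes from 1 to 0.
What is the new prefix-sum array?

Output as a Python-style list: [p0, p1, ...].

Change: A[6] 1 -> 0, delta = -1
P[k] for k < 6: unchanged (A[6] not included)
P[k] for k >= 6: shift by delta = -1
  P[0] = 14 + 0 = 14
  P[1] = 19 + 0 = 19
  P[2] = 22 + 0 = 22
  P[3] = 36 + 0 = 36
  P[4] = 50 + 0 = 50
  P[5] = 53 + 0 = 53
  P[6] = 54 + -1 = 53
  P[7] = 48 + -1 = 47
  P[8] = 65 + -1 = 64

Answer: [14, 19, 22, 36, 50, 53, 53, 47, 64]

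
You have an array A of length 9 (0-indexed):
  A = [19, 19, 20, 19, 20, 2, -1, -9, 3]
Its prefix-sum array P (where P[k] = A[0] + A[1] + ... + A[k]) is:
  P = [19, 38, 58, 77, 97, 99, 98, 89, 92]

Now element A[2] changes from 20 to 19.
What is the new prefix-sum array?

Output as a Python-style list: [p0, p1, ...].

Answer: [19, 38, 57, 76, 96, 98, 97, 88, 91]

Derivation:
Change: A[2] 20 -> 19, delta = -1
P[k] for k < 2: unchanged (A[2] not included)
P[k] for k >= 2: shift by delta = -1
  P[0] = 19 + 0 = 19
  P[1] = 38 + 0 = 38
  P[2] = 58 + -1 = 57
  P[3] = 77 + -1 = 76
  P[4] = 97 + -1 = 96
  P[5] = 99 + -1 = 98
  P[6] = 98 + -1 = 97
  P[7] = 89 + -1 = 88
  P[8] = 92 + -1 = 91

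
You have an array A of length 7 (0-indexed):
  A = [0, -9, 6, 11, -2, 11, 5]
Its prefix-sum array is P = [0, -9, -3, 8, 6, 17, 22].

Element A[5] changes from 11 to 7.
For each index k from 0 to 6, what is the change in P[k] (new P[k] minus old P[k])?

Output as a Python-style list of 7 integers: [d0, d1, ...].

Element change: A[5] 11 -> 7, delta = -4
For k < 5: P[k] unchanged, delta_P[k] = 0
For k >= 5: P[k] shifts by exactly -4
Delta array: [0, 0, 0, 0, 0, -4, -4]

Answer: [0, 0, 0, 0, 0, -4, -4]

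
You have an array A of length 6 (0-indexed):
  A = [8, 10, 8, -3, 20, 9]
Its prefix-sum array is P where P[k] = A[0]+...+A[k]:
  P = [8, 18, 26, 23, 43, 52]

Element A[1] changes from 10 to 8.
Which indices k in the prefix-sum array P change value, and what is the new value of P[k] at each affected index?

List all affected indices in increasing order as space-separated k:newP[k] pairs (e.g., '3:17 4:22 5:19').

Answer: 1:16 2:24 3:21 4:41 5:50

Derivation:
P[k] = A[0] + ... + A[k]
P[k] includes A[1] iff k >= 1
Affected indices: 1, 2, ..., 5; delta = -2
  P[1]: 18 + -2 = 16
  P[2]: 26 + -2 = 24
  P[3]: 23 + -2 = 21
  P[4]: 43 + -2 = 41
  P[5]: 52 + -2 = 50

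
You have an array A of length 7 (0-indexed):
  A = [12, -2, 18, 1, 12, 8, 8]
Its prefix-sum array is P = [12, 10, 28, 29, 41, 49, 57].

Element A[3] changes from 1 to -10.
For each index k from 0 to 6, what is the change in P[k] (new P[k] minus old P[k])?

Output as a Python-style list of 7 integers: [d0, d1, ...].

Answer: [0, 0, 0, -11, -11, -11, -11]

Derivation:
Element change: A[3] 1 -> -10, delta = -11
For k < 3: P[k] unchanged, delta_P[k] = 0
For k >= 3: P[k] shifts by exactly -11
Delta array: [0, 0, 0, -11, -11, -11, -11]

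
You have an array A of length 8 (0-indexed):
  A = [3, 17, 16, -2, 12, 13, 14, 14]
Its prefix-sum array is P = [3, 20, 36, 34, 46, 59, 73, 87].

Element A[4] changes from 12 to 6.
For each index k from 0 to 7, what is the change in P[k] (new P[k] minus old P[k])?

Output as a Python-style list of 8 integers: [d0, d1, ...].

Answer: [0, 0, 0, 0, -6, -6, -6, -6]

Derivation:
Element change: A[4] 12 -> 6, delta = -6
For k < 4: P[k] unchanged, delta_P[k] = 0
For k >= 4: P[k] shifts by exactly -6
Delta array: [0, 0, 0, 0, -6, -6, -6, -6]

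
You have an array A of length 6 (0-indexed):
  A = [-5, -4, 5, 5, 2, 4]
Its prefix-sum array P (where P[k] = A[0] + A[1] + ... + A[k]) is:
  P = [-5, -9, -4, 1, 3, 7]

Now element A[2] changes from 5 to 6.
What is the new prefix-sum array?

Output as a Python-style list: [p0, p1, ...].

Answer: [-5, -9, -3, 2, 4, 8]

Derivation:
Change: A[2] 5 -> 6, delta = 1
P[k] for k < 2: unchanged (A[2] not included)
P[k] for k >= 2: shift by delta = 1
  P[0] = -5 + 0 = -5
  P[1] = -9 + 0 = -9
  P[2] = -4 + 1 = -3
  P[3] = 1 + 1 = 2
  P[4] = 3 + 1 = 4
  P[5] = 7 + 1 = 8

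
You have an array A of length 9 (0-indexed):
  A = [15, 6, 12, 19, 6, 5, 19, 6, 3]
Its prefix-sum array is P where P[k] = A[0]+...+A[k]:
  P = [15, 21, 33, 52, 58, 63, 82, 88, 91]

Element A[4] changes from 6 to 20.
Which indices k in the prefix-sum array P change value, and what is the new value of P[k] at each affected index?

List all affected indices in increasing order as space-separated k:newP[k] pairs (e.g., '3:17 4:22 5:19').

Answer: 4:72 5:77 6:96 7:102 8:105

Derivation:
P[k] = A[0] + ... + A[k]
P[k] includes A[4] iff k >= 4
Affected indices: 4, 5, ..., 8; delta = 14
  P[4]: 58 + 14 = 72
  P[5]: 63 + 14 = 77
  P[6]: 82 + 14 = 96
  P[7]: 88 + 14 = 102
  P[8]: 91 + 14 = 105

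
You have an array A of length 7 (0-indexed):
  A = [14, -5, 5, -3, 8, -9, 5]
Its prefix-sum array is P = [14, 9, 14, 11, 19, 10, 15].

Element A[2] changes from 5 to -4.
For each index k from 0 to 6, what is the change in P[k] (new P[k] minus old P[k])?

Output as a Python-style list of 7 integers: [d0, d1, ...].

Answer: [0, 0, -9, -9, -9, -9, -9]

Derivation:
Element change: A[2] 5 -> -4, delta = -9
For k < 2: P[k] unchanged, delta_P[k] = 0
For k >= 2: P[k] shifts by exactly -9
Delta array: [0, 0, -9, -9, -9, -9, -9]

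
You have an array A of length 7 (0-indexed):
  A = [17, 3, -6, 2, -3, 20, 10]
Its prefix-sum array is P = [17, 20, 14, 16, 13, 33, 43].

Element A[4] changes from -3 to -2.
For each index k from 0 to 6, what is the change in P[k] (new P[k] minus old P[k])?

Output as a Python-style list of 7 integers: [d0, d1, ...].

Answer: [0, 0, 0, 0, 1, 1, 1]

Derivation:
Element change: A[4] -3 -> -2, delta = 1
For k < 4: P[k] unchanged, delta_P[k] = 0
For k >= 4: P[k] shifts by exactly 1
Delta array: [0, 0, 0, 0, 1, 1, 1]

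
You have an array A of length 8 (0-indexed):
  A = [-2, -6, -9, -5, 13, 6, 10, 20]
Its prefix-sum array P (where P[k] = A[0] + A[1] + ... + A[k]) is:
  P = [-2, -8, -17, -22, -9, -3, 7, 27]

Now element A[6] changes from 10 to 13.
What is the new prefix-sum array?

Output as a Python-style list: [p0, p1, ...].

Change: A[6] 10 -> 13, delta = 3
P[k] for k < 6: unchanged (A[6] not included)
P[k] for k >= 6: shift by delta = 3
  P[0] = -2 + 0 = -2
  P[1] = -8 + 0 = -8
  P[2] = -17 + 0 = -17
  P[3] = -22 + 0 = -22
  P[4] = -9 + 0 = -9
  P[5] = -3 + 0 = -3
  P[6] = 7 + 3 = 10
  P[7] = 27 + 3 = 30

Answer: [-2, -8, -17, -22, -9, -3, 10, 30]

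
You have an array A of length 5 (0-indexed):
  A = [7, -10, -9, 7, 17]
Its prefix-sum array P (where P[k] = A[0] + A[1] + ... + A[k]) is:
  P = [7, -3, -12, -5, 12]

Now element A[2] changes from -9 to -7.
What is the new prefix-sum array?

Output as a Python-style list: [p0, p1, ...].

Change: A[2] -9 -> -7, delta = 2
P[k] for k < 2: unchanged (A[2] not included)
P[k] for k >= 2: shift by delta = 2
  P[0] = 7 + 0 = 7
  P[1] = -3 + 0 = -3
  P[2] = -12 + 2 = -10
  P[3] = -5 + 2 = -3
  P[4] = 12 + 2 = 14

Answer: [7, -3, -10, -3, 14]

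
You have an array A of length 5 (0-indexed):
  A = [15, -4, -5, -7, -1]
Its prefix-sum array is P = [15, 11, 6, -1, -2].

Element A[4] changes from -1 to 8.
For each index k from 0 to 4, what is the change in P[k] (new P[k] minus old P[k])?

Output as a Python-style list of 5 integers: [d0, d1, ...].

Answer: [0, 0, 0, 0, 9]

Derivation:
Element change: A[4] -1 -> 8, delta = 9
For k < 4: P[k] unchanged, delta_P[k] = 0
For k >= 4: P[k] shifts by exactly 9
Delta array: [0, 0, 0, 0, 9]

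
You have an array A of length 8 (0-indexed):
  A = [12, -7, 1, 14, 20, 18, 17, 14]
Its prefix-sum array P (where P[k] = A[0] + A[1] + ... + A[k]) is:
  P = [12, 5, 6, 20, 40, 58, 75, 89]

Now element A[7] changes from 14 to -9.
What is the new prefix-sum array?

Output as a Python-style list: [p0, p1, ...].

Change: A[7] 14 -> -9, delta = -23
P[k] for k < 7: unchanged (A[7] not included)
P[k] for k >= 7: shift by delta = -23
  P[0] = 12 + 0 = 12
  P[1] = 5 + 0 = 5
  P[2] = 6 + 0 = 6
  P[3] = 20 + 0 = 20
  P[4] = 40 + 0 = 40
  P[5] = 58 + 0 = 58
  P[6] = 75 + 0 = 75
  P[7] = 89 + -23 = 66

Answer: [12, 5, 6, 20, 40, 58, 75, 66]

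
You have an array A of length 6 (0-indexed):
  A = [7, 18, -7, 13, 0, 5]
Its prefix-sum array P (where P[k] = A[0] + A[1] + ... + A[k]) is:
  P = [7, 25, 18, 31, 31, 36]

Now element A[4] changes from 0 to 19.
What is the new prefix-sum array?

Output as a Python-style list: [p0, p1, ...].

Answer: [7, 25, 18, 31, 50, 55]

Derivation:
Change: A[4] 0 -> 19, delta = 19
P[k] for k < 4: unchanged (A[4] not included)
P[k] for k >= 4: shift by delta = 19
  P[0] = 7 + 0 = 7
  P[1] = 25 + 0 = 25
  P[2] = 18 + 0 = 18
  P[3] = 31 + 0 = 31
  P[4] = 31 + 19 = 50
  P[5] = 36 + 19 = 55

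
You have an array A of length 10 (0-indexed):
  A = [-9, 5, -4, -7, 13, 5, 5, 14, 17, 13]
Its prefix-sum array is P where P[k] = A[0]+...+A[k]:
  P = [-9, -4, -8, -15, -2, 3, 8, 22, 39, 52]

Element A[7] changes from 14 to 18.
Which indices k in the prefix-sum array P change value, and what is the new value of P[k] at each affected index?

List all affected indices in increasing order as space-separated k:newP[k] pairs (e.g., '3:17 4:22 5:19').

P[k] = A[0] + ... + A[k]
P[k] includes A[7] iff k >= 7
Affected indices: 7, 8, ..., 9; delta = 4
  P[7]: 22 + 4 = 26
  P[8]: 39 + 4 = 43
  P[9]: 52 + 4 = 56

Answer: 7:26 8:43 9:56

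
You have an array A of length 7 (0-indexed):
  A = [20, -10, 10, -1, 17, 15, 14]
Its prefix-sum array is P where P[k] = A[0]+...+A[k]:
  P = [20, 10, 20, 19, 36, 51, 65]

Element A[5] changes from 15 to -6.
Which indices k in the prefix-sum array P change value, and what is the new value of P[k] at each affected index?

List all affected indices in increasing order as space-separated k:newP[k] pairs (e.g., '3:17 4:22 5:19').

P[k] = A[0] + ... + A[k]
P[k] includes A[5] iff k >= 5
Affected indices: 5, 6, ..., 6; delta = -21
  P[5]: 51 + -21 = 30
  P[6]: 65 + -21 = 44

Answer: 5:30 6:44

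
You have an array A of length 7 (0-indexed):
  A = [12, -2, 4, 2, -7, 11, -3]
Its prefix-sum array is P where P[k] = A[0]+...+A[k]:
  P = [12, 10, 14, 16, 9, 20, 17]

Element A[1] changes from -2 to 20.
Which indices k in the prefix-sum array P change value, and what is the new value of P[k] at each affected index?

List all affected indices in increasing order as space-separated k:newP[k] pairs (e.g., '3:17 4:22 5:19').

Answer: 1:32 2:36 3:38 4:31 5:42 6:39

Derivation:
P[k] = A[0] + ... + A[k]
P[k] includes A[1] iff k >= 1
Affected indices: 1, 2, ..., 6; delta = 22
  P[1]: 10 + 22 = 32
  P[2]: 14 + 22 = 36
  P[3]: 16 + 22 = 38
  P[4]: 9 + 22 = 31
  P[5]: 20 + 22 = 42
  P[6]: 17 + 22 = 39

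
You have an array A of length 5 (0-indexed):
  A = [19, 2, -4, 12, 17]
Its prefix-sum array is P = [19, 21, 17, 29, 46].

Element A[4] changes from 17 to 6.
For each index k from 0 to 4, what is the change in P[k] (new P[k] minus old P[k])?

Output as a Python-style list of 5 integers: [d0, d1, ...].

Answer: [0, 0, 0, 0, -11]

Derivation:
Element change: A[4] 17 -> 6, delta = -11
For k < 4: P[k] unchanged, delta_P[k] = 0
For k >= 4: P[k] shifts by exactly -11
Delta array: [0, 0, 0, 0, -11]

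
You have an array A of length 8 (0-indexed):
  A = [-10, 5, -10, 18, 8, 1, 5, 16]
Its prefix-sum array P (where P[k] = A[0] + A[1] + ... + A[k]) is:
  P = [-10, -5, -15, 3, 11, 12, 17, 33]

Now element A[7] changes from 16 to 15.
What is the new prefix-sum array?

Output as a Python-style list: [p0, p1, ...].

Answer: [-10, -5, -15, 3, 11, 12, 17, 32]

Derivation:
Change: A[7] 16 -> 15, delta = -1
P[k] for k < 7: unchanged (A[7] not included)
P[k] for k >= 7: shift by delta = -1
  P[0] = -10 + 0 = -10
  P[1] = -5 + 0 = -5
  P[2] = -15 + 0 = -15
  P[3] = 3 + 0 = 3
  P[4] = 11 + 0 = 11
  P[5] = 12 + 0 = 12
  P[6] = 17 + 0 = 17
  P[7] = 33 + -1 = 32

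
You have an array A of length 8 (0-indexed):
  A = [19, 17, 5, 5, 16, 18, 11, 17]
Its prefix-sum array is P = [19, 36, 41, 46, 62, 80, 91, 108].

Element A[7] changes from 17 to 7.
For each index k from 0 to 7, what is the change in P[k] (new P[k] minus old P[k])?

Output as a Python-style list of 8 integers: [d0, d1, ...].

Answer: [0, 0, 0, 0, 0, 0, 0, -10]

Derivation:
Element change: A[7] 17 -> 7, delta = -10
For k < 7: P[k] unchanged, delta_P[k] = 0
For k >= 7: P[k] shifts by exactly -10
Delta array: [0, 0, 0, 0, 0, 0, 0, -10]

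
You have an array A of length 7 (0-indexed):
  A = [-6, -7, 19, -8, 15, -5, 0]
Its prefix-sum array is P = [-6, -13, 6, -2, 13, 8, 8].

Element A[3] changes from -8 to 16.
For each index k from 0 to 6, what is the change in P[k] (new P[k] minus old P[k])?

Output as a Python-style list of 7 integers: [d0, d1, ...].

Answer: [0, 0, 0, 24, 24, 24, 24]

Derivation:
Element change: A[3] -8 -> 16, delta = 24
For k < 3: P[k] unchanged, delta_P[k] = 0
For k >= 3: P[k] shifts by exactly 24
Delta array: [0, 0, 0, 24, 24, 24, 24]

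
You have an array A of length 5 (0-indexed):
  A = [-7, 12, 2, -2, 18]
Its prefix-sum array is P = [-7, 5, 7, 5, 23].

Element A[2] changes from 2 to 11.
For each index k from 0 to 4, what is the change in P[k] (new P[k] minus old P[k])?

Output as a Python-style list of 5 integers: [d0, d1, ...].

Element change: A[2] 2 -> 11, delta = 9
For k < 2: P[k] unchanged, delta_P[k] = 0
For k >= 2: P[k] shifts by exactly 9
Delta array: [0, 0, 9, 9, 9]

Answer: [0, 0, 9, 9, 9]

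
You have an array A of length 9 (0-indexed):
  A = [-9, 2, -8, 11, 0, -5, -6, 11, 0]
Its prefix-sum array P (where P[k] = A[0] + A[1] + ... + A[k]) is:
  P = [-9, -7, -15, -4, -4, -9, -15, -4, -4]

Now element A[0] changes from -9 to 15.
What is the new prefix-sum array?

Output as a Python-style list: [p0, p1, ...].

Answer: [15, 17, 9, 20, 20, 15, 9, 20, 20]

Derivation:
Change: A[0] -9 -> 15, delta = 24
P[k] for k < 0: unchanged (A[0] not included)
P[k] for k >= 0: shift by delta = 24
  P[0] = -9 + 24 = 15
  P[1] = -7 + 24 = 17
  P[2] = -15 + 24 = 9
  P[3] = -4 + 24 = 20
  P[4] = -4 + 24 = 20
  P[5] = -9 + 24 = 15
  P[6] = -15 + 24 = 9
  P[7] = -4 + 24 = 20
  P[8] = -4 + 24 = 20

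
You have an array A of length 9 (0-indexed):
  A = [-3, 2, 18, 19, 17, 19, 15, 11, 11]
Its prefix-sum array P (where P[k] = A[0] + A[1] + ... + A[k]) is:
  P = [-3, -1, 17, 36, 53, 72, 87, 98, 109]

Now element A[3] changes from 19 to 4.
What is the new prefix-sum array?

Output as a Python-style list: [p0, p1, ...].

Change: A[3] 19 -> 4, delta = -15
P[k] for k < 3: unchanged (A[3] not included)
P[k] for k >= 3: shift by delta = -15
  P[0] = -3 + 0 = -3
  P[1] = -1 + 0 = -1
  P[2] = 17 + 0 = 17
  P[3] = 36 + -15 = 21
  P[4] = 53 + -15 = 38
  P[5] = 72 + -15 = 57
  P[6] = 87 + -15 = 72
  P[7] = 98 + -15 = 83
  P[8] = 109 + -15 = 94

Answer: [-3, -1, 17, 21, 38, 57, 72, 83, 94]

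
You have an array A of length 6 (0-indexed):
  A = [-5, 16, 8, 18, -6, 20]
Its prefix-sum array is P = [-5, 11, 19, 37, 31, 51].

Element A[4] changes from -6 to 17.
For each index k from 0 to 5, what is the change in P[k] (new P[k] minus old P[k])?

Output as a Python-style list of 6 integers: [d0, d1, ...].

Answer: [0, 0, 0, 0, 23, 23]

Derivation:
Element change: A[4] -6 -> 17, delta = 23
For k < 4: P[k] unchanged, delta_P[k] = 0
For k >= 4: P[k] shifts by exactly 23
Delta array: [0, 0, 0, 0, 23, 23]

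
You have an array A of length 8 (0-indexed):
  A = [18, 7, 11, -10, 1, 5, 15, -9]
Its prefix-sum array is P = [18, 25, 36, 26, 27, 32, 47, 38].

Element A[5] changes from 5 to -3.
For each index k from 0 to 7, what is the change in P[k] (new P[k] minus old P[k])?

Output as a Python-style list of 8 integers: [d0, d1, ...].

Element change: A[5] 5 -> -3, delta = -8
For k < 5: P[k] unchanged, delta_P[k] = 0
For k >= 5: P[k] shifts by exactly -8
Delta array: [0, 0, 0, 0, 0, -8, -8, -8]

Answer: [0, 0, 0, 0, 0, -8, -8, -8]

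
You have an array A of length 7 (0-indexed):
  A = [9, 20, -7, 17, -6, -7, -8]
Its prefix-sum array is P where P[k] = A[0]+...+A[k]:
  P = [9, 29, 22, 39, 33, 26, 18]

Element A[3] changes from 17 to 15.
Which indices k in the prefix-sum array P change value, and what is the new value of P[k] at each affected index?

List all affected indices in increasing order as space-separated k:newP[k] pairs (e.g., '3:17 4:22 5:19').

P[k] = A[0] + ... + A[k]
P[k] includes A[3] iff k >= 3
Affected indices: 3, 4, ..., 6; delta = -2
  P[3]: 39 + -2 = 37
  P[4]: 33 + -2 = 31
  P[5]: 26 + -2 = 24
  P[6]: 18 + -2 = 16

Answer: 3:37 4:31 5:24 6:16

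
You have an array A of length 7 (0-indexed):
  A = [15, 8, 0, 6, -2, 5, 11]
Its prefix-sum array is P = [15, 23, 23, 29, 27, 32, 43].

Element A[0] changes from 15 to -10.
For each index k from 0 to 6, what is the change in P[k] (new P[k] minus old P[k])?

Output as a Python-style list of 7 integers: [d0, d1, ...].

Element change: A[0] 15 -> -10, delta = -25
For k < 0: P[k] unchanged, delta_P[k] = 0
For k >= 0: P[k] shifts by exactly -25
Delta array: [-25, -25, -25, -25, -25, -25, -25]

Answer: [-25, -25, -25, -25, -25, -25, -25]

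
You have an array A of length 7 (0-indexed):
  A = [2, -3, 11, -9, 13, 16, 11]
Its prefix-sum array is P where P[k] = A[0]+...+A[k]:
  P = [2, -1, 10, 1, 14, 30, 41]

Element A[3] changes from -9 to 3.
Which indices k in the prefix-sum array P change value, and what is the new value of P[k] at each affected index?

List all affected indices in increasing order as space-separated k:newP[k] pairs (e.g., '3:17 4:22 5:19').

P[k] = A[0] + ... + A[k]
P[k] includes A[3] iff k >= 3
Affected indices: 3, 4, ..., 6; delta = 12
  P[3]: 1 + 12 = 13
  P[4]: 14 + 12 = 26
  P[5]: 30 + 12 = 42
  P[6]: 41 + 12 = 53

Answer: 3:13 4:26 5:42 6:53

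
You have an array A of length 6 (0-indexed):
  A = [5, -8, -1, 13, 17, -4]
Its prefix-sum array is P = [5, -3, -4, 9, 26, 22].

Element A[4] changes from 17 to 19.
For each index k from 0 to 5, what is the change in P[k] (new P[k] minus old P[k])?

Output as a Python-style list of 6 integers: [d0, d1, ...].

Element change: A[4] 17 -> 19, delta = 2
For k < 4: P[k] unchanged, delta_P[k] = 0
For k >= 4: P[k] shifts by exactly 2
Delta array: [0, 0, 0, 0, 2, 2]

Answer: [0, 0, 0, 0, 2, 2]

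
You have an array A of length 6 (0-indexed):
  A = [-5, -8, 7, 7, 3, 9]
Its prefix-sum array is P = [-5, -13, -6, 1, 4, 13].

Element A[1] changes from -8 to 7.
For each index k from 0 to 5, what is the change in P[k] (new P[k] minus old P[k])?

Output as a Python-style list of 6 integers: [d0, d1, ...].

Answer: [0, 15, 15, 15, 15, 15]

Derivation:
Element change: A[1] -8 -> 7, delta = 15
For k < 1: P[k] unchanged, delta_P[k] = 0
For k >= 1: P[k] shifts by exactly 15
Delta array: [0, 15, 15, 15, 15, 15]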